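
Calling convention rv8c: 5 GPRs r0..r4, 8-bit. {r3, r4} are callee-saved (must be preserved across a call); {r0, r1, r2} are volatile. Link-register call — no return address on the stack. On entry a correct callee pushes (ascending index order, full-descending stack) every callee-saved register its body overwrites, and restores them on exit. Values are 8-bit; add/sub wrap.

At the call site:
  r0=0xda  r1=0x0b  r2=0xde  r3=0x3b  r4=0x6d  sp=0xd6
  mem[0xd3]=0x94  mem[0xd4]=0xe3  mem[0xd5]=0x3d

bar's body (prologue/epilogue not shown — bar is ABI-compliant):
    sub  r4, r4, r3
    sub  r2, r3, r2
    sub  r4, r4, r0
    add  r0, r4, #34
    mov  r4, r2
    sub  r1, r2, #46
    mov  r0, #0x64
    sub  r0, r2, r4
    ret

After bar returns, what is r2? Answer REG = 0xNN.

REG = 0x5d

prologue: push r4 → mem[0xd5]=0x6d, sp=0xd5
body[0] sub  r4, r4, r3 → r4=0x32
body[1] sub  r2, r3, r2 → r2=0x5d
body[2] sub  r4, r4, r0 → r4=0x58
body[3] add  r0, r4, #34 → r0=0x7a
body[4] mov  r4, r2 → r4=0x5d
body[5] sub  r1, r2, #46 → r1=0x2f
body[6] mov  r0, #0x64 → r0=0x64
body[7] sub  r0, r2, r4 → r0=0x00
epilogue: pop r4=0x6d, sp=0xd6
r2 is caller-saved → body value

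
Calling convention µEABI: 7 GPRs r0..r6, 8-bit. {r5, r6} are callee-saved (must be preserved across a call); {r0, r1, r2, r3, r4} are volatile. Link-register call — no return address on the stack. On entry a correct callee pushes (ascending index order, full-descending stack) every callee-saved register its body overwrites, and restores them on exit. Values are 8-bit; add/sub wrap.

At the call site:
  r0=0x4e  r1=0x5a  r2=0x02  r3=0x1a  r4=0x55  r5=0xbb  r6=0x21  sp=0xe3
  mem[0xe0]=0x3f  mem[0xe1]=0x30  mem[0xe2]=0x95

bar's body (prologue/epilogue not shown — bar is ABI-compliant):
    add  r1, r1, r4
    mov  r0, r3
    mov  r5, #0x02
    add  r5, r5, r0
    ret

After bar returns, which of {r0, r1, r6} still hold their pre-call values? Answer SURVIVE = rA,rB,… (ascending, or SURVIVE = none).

prologue: push r5 → mem[0xe2]=0xbb, sp=0xe2
body[0] add  r1, r1, r4 → r1=0xaf
body[1] mov  r0, r3 → r0=0x1a
body[2] mov  r5, #0x02 → r5=0x02
body[3] add  r5, r5, r0 → r5=0x1c
epilogue: pop r5=0xbb, sp=0xe3
r0: caller-saved, written=True
r1: caller-saved, written=True
r6: callee-saved, written=False

SURVIVE = r6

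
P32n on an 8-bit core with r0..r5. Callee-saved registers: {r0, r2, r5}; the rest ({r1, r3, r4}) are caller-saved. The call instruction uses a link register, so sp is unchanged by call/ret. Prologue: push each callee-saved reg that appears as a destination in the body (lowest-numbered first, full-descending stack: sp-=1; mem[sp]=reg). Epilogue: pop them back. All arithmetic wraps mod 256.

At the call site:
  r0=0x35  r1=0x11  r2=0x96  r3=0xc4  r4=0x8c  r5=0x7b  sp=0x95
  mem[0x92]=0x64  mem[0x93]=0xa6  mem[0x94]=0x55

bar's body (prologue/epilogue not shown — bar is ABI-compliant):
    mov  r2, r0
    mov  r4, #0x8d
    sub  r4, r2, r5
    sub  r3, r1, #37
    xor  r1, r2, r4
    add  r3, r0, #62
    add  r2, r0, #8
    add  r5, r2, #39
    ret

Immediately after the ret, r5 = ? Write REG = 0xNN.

prologue: push r2 -> mem[0x94]=0x96, sp=0x94
prologue: push r5 -> mem[0x93]=0x7b, sp=0x93
body[0] mov  r2, r0 -> r2=0x35
body[1] mov  r4, #0x8d -> r4=0x8d
body[2] sub  r4, r2, r5 -> r4=0xba
body[3] sub  r3, r1, #37 -> r3=0xec
body[4] xor  r1, r2, r4 -> r1=0x8f
body[5] add  r3, r0, #62 -> r3=0x73
body[6] add  r2, r0, #8 -> r2=0x3d
body[7] add  r5, r2, #39 -> r5=0x64
epilogue: pop r5=0x7b, sp=0x94
epilogue: pop r2=0x96, sp=0x95
r5 is callee-saved -> restored

REG = 0x7b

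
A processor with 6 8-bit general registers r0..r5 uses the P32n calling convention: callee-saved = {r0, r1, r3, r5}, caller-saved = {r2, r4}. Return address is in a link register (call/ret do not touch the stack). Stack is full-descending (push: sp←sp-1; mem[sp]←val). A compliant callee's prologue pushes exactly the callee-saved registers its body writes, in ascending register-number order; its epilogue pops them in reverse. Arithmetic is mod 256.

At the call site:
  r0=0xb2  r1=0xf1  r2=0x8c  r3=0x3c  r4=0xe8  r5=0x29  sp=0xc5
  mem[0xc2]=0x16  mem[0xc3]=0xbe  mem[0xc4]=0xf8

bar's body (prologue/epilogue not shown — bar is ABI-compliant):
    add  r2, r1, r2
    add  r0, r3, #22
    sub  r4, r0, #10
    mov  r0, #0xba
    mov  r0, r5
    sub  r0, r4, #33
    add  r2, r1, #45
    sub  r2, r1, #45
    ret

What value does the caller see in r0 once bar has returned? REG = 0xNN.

prologue: push r0 -> mem[0xc4]=0xb2, sp=0xc4
body[0] add  r2, r1, r2 -> r2=0x7d
body[1] add  r0, r3, #22 -> r0=0x52
body[2] sub  r4, r0, #10 -> r4=0x48
body[3] mov  r0, #0xba -> r0=0xba
body[4] mov  r0, r5 -> r0=0x29
body[5] sub  r0, r4, #33 -> r0=0x27
body[6] add  r2, r1, #45 -> r2=0x1e
body[7] sub  r2, r1, #45 -> r2=0xc4
epilogue: pop r0=0xb2, sp=0xc5
r0 is callee-saved -> restored

REG = 0xb2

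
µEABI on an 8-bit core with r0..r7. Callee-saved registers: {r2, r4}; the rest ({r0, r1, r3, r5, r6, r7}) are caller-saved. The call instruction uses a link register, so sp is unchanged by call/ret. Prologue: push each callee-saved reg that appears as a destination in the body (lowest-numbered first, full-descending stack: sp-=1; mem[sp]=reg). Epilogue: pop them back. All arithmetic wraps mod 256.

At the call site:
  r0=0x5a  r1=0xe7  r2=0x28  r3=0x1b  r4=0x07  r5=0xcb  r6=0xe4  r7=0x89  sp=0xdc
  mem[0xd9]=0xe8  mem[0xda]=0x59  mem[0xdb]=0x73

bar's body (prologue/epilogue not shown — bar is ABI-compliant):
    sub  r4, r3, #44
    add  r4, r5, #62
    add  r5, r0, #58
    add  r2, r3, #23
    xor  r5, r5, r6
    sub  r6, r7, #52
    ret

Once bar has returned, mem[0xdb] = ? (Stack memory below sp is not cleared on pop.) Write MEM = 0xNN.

prologue: push r2 → mem[0xdb]=0x28, sp=0xdb
prologue: push r4 → mem[0xda]=0x07, sp=0xda
body[0] sub  r4, r3, #44 → r4=0xef
body[1] add  r4, r5, #62 → r4=0x09
body[2] add  r5, r0, #58 → r5=0x94
body[3] add  r2, r3, #23 → r2=0x32
body[4] xor  r5, r5, r6 → r5=0x70
body[5] sub  r6, r7, #52 → r6=0x55
epilogue: pop r4=0x07, sp=0xdb
epilogue: pop r2=0x28, sp=0xdc
prologue pushed ['r2', 'r4'] at ['0xdb', '0xda']

MEM = 0x28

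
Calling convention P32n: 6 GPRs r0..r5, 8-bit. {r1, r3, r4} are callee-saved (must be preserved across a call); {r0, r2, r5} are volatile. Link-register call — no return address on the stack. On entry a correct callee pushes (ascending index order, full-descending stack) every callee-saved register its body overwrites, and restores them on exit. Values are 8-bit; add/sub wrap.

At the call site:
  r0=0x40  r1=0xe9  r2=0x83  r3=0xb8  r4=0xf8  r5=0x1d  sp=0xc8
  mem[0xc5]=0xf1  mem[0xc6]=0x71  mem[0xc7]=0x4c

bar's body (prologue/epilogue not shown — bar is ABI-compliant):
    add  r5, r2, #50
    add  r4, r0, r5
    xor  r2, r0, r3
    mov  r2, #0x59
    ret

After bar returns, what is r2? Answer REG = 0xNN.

REG = 0x59

prologue: push r4 → mem[0xc7]=0xf8, sp=0xc7
body[0] add  r5, r2, #50 → r5=0xb5
body[1] add  r4, r0, r5 → r4=0xf5
body[2] xor  r2, r0, r3 → r2=0xf8
body[3] mov  r2, #0x59 → r2=0x59
epilogue: pop r4=0xf8, sp=0xc8
r2 is caller-saved → body value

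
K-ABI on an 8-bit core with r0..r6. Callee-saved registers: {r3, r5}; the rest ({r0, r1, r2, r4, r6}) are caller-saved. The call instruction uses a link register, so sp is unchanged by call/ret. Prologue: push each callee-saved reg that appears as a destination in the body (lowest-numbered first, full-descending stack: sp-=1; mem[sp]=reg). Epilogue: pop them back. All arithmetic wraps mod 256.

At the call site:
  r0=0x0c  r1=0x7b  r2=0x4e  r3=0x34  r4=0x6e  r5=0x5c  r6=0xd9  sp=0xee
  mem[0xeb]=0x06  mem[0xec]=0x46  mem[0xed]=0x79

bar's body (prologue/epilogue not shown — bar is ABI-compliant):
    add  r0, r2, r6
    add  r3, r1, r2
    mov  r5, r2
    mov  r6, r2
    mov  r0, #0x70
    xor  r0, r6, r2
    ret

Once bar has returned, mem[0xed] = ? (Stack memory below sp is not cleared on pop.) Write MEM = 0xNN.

MEM = 0x34

prologue: push r3 → mem[0xed]=0x34, sp=0xed
prologue: push r5 → mem[0xec]=0x5c, sp=0xec
body[0] add  r0, r2, r6 → r0=0x27
body[1] add  r3, r1, r2 → r3=0xc9
body[2] mov  r5, r2 → r5=0x4e
body[3] mov  r6, r2 → r6=0x4e
body[4] mov  r0, #0x70 → r0=0x70
body[5] xor  r0, r6, r2 → r0=0x00
epilogue: pop r5=0x5c, sp=0xed
epilogue: pop r3=0x34, sp=0xee
prologue pushed ['r3', 'r5'] at ['0xed', '0xec']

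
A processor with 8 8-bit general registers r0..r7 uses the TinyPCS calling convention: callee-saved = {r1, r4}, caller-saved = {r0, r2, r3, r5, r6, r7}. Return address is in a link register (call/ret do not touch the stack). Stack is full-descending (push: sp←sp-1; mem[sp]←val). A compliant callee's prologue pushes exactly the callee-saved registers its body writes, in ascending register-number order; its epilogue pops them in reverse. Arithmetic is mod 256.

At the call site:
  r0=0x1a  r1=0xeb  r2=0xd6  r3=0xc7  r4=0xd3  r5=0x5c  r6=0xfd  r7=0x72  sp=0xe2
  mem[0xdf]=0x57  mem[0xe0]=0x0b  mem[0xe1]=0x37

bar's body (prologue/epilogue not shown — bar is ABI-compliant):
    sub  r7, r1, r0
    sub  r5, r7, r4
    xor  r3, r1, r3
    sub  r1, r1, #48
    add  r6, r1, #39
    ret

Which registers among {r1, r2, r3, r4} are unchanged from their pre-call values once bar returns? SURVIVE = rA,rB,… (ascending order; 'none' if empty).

SURVIVE = r1,r2,r4

prologue: push r1 → mem[0xe1]=0xeb, sp=0xe1
body[0] sub  r7, r1, r0 → r7=0xd1
body[1] sub  r5, r7, r4 → r5=0xfe
body[2] xor  r3, r1, r3 → r3=0x2c
body[3] sub  r1, r1, #48 → r1=0xbb
body[4] add  r6, r1, #39 → r6=0xe2
epilogue: pop r1=0xeb, sp=0xe2
r1: callee-saved, written=True
r2: caller-saved, written=False
r3: caller-saved, written=True
r4: callee-saved, written=False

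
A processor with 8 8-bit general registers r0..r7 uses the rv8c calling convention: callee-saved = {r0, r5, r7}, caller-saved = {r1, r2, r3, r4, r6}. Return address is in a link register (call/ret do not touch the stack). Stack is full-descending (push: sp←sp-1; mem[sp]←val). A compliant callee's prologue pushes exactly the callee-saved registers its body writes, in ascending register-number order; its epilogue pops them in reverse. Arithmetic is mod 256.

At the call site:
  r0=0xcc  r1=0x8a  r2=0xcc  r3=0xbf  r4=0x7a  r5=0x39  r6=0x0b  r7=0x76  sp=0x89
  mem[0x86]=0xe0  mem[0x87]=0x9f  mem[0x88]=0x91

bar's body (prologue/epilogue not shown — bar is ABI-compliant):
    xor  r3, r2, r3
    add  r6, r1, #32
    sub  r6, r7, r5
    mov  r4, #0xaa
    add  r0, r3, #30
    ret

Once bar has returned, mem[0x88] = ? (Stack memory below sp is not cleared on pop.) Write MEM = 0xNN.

MEM = 0xcc

prologue: push r0 -> mem[0x88]=0xcc, sp=0x88
body[0] xor  r3, r2, r3 -> r3=0x73
body[1] add  r6, r1, #32 -> r6=0xaa
body[2] sub  r6, r7, r5 -> r6=0x3d
body[3] mov  r4, #0xaa -> r4=0xaa
body[4] add  r0, r3, #30 -> r0=0x91
epilogue: pop r0=0xcc, sp=0x89
prologue pushed ['r0'] at ['0x88']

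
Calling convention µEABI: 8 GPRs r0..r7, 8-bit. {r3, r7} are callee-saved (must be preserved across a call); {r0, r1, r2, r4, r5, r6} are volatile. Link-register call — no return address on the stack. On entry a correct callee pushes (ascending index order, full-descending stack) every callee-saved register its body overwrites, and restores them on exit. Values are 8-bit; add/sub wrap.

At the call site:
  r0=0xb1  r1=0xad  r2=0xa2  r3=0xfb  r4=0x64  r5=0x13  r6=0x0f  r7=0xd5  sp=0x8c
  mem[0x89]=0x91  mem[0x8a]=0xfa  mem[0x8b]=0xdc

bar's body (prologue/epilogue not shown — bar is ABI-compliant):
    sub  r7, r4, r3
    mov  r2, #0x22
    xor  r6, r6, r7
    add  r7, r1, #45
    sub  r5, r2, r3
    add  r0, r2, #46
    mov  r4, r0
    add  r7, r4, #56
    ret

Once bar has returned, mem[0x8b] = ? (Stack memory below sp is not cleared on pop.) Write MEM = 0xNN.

MEM = 0xd5

prologue: push r7 → mem[0x8b]=0xd5, sp=0x8b
body[0] sub  r7, r4, r3 → r7=0x69
body[1] mov  r2, #0x22 → r2=0x22
body[2] xor  r6, r6, r7 → r6=0x66
body[3] add  r7, r1, #45 → r7=0xda
body[4] sub  r5, r2, r3 → r5=0x27
body[5] add  r0, r2, #46 → r0=0x50
body[6] mov  r4, r0 → r4=0x50
body[7] add  r7, r4, #56 → r7=0x88
epilogue: pop r7=0xd5, sp=0x8c
prologue pushed ['r7'] at ['0x8b']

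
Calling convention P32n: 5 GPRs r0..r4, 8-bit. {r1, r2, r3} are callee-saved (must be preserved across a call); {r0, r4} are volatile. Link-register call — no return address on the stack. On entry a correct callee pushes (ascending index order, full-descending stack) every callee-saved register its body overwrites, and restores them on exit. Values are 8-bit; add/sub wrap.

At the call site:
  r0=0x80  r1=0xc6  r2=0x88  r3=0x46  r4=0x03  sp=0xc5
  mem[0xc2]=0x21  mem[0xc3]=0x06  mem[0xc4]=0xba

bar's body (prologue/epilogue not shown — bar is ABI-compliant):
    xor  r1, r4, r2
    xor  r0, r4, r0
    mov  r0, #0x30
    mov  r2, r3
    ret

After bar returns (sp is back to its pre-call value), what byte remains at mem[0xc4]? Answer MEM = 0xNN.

MEM = 0xc6

prologue: push r1 -> mem[0xc4]=0xc6, sp=0xc4
prologue: push r2 -> mem[0xc3]=0x88, sp=0xc3
body[0] xor  r1, r4, r2 -> r1=0x8b
body[1] xor  r0, r4, r0 -> r0=0x83
body[2] mov  r0, #0x30 -> r0=0x30
body[3] mov  r2, r3 -> r2=0x46
epilogue: pop r2=0x88, sp=0xc4
epilogue: pop r1=0xc6, sp=0xc5
prologue pushed ['r1', 'r2'] at ['0xc4', '0xc3']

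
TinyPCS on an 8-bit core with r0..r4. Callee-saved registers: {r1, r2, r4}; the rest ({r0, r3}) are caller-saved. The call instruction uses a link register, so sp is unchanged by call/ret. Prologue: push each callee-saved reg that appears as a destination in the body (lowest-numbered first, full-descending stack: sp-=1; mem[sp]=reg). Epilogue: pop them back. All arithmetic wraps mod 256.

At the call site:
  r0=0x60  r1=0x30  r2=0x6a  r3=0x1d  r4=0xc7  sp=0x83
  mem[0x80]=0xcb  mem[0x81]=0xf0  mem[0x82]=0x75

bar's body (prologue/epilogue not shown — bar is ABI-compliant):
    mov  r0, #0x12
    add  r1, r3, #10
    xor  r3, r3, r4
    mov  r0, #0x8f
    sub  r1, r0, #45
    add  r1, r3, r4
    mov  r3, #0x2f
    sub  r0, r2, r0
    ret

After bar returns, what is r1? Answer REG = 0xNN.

prologue: push r1 → mem[0x82]=0x30, sp=0x82
body[0] mov  r0, #0x12 → r0=0x12
body[1] add  r1, r3, #10 → r1=0x27
body[2] xor  r3, r3, r4 → r3=0xda
body[3] mov  r0, #0x8f → r0=0x8f
body[4] sub  r1, r0, #45 → r1=0x62
body[5] add  r1, r3, r4 → r1=0xa1
body[6] mov  r3, #0x2f → r3=0x2f
body[7] sub  r0, r2, r0 → r0=0xdb
epilogue: pop r1=0x30, sp=0x83
r1 is callee-saved → restored

REG = 0x30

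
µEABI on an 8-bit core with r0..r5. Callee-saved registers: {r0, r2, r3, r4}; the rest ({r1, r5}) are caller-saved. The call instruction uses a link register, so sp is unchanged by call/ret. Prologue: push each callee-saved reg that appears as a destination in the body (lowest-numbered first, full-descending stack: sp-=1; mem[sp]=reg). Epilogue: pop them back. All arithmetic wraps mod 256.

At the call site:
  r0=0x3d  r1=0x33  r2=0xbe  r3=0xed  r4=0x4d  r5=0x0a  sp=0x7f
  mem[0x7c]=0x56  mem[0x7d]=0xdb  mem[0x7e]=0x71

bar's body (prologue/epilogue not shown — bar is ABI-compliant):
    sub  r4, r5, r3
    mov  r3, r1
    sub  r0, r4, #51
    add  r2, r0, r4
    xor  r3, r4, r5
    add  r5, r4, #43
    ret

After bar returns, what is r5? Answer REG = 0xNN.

prologue: push r0 -> mem[0x7e]=0x3d, sp=0x7e
prologue: push r2 -> mem[0x7d]=0xbe, sp=0x7d
prologue: push r3 -> mem[0x7c]=0xed, sp=0x7c
prologue: push r4 -> mem[0x7b]=0x4d, sp=0x7b
body[0] sub  r4, r5, r3 -> r4=0x1d
body[1] mov  r3, r1 -> r3=0x33
body[2] sub  r0, r4, #51 -> r0=0xea
body[3] add  r2, r0, r4 -> r2=0x07
body[4] xor  r3, r4, r5 -> r3=0x17
body[5] add  r5, r4, #43 -> r5=0x48
epilogue: pop r4=0x4d, sp=0x7c
epilogue: pop r3=0xed, sp=0x7d
epilogue: pop r2=0xbe, sp=0x7e
epilogue: pop r0=0x3d, sp=0x7f
r5 is caller-saved -> body value

REG = 0x48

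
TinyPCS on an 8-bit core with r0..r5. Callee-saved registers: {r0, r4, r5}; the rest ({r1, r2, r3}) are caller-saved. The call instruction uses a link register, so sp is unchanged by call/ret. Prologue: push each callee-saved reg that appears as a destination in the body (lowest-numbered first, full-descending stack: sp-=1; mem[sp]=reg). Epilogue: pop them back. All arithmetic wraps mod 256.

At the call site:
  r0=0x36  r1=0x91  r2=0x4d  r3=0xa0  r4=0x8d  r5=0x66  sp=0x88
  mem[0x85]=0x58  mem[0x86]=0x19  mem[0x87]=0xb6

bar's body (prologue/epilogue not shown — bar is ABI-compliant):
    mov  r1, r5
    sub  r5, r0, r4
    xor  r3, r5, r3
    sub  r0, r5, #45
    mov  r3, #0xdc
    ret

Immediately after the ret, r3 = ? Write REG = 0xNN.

prologue: push r0 -> mem[0x87]=0x36, sp=0x87
prologue: push r5 -> mem[0x86]=0x66, sp=0x86
body[0] mov  r1, r5 -> r1=0x66
body[1] sub  r5, r0, r4 -> r5=0xa9
body[2] xor  r3, r5, r3 -> r3=0x09
body[3] sub  r0, r5, #45 -> r0=0x7c
body[4] mov  r3, #0xdc -> r3=0xdc
epilogue: pop r5=0x66, sp=0x87
epilogue: pop r0=0x36, sp=0x88
r3 is caller-saved -> body value

REG = 0xdc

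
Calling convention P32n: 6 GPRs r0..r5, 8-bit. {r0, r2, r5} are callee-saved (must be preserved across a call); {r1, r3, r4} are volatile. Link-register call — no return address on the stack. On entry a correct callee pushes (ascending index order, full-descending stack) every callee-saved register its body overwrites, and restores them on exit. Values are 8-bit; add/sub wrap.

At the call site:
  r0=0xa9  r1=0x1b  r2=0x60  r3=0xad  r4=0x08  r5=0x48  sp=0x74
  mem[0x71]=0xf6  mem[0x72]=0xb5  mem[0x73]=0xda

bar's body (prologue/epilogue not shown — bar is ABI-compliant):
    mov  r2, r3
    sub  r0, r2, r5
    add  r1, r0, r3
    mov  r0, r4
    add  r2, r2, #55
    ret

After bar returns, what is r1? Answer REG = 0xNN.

REG = 0x12

prologue: push r0 -> mem[0x73]=0xa9, sp=0x73
prologue: push r2 -> mem[0x72]=0x60, sp=0x72
body[0] mov  r2, r3 -> r2=0xad
body[1] sub  r0, r2, r5 -> r0=0x65
body[2] add  r1, r0, r3 -> r1=0x12
body[3] mov  r0, r4 -> r0=0x08
body[4] add  r2, r2, #55 -> r2=0xe4
epilogue: pop r2=0x60, sp=0x73
epilogue: pop r0=0xa9, sp=0x74
r1 is caller-saved -> body value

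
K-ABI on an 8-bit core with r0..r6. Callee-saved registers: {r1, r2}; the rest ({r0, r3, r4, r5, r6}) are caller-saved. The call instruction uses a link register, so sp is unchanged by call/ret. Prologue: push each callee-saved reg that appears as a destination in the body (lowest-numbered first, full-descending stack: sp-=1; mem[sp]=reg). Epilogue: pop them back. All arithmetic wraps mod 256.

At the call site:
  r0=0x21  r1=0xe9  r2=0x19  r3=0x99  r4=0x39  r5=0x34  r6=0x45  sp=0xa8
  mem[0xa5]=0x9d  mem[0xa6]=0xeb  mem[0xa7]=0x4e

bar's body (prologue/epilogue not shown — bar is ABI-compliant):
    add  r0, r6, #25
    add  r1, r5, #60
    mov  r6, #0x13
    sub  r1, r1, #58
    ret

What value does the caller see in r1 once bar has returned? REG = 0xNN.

prologue: push r1 → mem[0xa7]=0xe9, sp=0xa7
body[0] add  r0, r6, #25 → r0=0x5e
body[1] add  r1, r5, #60 → r1=0x70
body[2] mov  r6, #0x13 → r6=0x13
body[3] sub  r1, r1, #58 → r1=0x36
epilogue: pop r1=0xe9, sp=0xa8
r1 is callee-saved → restored

REG = 0xe9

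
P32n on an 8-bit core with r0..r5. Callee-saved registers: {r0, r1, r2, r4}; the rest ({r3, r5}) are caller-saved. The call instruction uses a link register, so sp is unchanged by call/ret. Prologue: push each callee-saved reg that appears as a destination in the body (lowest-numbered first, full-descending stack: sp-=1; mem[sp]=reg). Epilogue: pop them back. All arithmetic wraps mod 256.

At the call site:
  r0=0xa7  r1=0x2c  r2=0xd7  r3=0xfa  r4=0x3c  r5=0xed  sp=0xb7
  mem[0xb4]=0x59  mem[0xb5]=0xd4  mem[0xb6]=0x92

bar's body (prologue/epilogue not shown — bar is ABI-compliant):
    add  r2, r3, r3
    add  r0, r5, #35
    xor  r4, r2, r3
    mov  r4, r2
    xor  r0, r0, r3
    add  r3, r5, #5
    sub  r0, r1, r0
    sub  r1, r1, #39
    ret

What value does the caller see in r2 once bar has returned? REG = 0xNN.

REG = 0xd7

prologue: push r0 -> mem[0xb6]=0xa7, sp=0xb6
prologue: push r1 -> mem[0xb5]=0x2c, sp=0xb5
prologue: push r2 -> mem[0xb4]=0xd7, sp=0xb4
prologue: push r4 -> mem[0xb3]=0x3c, sp=0xb3
body[0] add  r2, r3, r3 -> r2=0xf4
body[1] add  r0, r5, #35 -> r0=0x10
body[2] xor  r4, r2, r3 -> r4=0x0e
body[3] mov  r4, r2 -> r4=0xf4
body[4] xor  r0, r0, r3 -> r0=0xea
body[5] add  r3, r5, #5 -> r3=0xf2
body[6] sub  r0, r1, r0 -> r0=0x42
body[7] sub  r1, r1, #39 -> r1=0x05
epilogue: pop r4=0x3c, sp=0xb4
epilogue: pop r2=0xd7, sp=0xb5
epilogue: pop r1=0x2c, sp=0xb6
epilogue: pop r0=0xa7, sp=0xb7
r2 is callee-saved -> restored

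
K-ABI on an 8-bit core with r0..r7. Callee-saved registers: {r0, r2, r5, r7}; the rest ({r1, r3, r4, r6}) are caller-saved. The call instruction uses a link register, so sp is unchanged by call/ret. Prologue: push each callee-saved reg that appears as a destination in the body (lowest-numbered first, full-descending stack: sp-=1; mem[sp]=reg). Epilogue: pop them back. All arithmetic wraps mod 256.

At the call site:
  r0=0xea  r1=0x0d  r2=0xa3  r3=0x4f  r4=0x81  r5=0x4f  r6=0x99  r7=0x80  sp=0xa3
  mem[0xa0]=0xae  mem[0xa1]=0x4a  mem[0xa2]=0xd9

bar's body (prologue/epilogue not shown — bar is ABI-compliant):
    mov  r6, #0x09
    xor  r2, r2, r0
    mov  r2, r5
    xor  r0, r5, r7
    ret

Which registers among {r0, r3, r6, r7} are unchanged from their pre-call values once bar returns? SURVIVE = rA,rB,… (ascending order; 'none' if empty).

SURVIVE = r0,r3,r7

prologue: push r0 -> mem[0xa2]=0xea, sp=0xa2
prologue: push r2 -> mem[0xa1]=0xa3, sp=0xa1
body[0] mov  r6, #0x09 -> r6=0x09
body[1] xor  r2, r2, r0 -> r2=0x49
body[2] mov  r2, r5 -> r2=0x4f
body[3] xor  r0, r5, r7 -> r0=0xcf
epilogue: pop r2=0xa3, sp=0xa2
epilogue: pop r0=0xea, sp=0xa3
r0: callee-saved, written=True
r3: caller-saved, written=False
r6: caller-saved, written=True
r7: callee-saved, written=False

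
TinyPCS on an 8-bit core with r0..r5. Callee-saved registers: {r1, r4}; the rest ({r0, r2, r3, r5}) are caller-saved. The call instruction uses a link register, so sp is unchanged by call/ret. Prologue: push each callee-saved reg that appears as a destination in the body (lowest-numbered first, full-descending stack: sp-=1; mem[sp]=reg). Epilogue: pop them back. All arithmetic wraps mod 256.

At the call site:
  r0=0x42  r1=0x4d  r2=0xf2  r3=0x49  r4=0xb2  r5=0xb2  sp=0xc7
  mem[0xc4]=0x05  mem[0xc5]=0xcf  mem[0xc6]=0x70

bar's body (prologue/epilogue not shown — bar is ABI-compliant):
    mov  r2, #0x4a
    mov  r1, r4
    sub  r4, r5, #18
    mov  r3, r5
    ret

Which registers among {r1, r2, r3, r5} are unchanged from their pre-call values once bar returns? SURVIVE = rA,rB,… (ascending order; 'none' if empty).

prologue: push r1 -> mem[0xc6]=0x4d, sp=0xc6
prologue: push r4 -> mem[0xc5]=0xb2, sp=0xc5
body[0] mov  r2, #0x4a -> r2=0x4a
body[1] mov  r1, r4 -> r1=0xb2
body[2] sub  r4, r5, #18 -> r4=0xa0
body[3] mov  r3, r5 -> r3=0xb2
epilogue: pop r4=0xb2, sp=0xc6
epilogue: pop r1=0x4d, sp=0xc7
r1: callee-saved, written=True
r2: caller-saved, written=True
r3: caller-saved, written=True
r5: caller-saved, written=False

SURVIVE = r1,r5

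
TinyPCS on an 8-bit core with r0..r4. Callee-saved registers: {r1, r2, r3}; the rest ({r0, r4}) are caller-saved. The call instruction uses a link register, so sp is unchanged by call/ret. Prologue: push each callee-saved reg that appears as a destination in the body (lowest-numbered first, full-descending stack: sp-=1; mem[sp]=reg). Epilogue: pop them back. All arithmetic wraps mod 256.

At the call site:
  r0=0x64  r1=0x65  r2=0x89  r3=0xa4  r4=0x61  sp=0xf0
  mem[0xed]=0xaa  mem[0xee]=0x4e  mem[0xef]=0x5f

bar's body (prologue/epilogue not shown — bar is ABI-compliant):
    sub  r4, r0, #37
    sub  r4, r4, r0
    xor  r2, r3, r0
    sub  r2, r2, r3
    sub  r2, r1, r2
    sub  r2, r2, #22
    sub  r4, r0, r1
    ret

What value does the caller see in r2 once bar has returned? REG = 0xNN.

REG = 0x89

prologue: push r2 → mem[0xef]=0x89, sp=0xef
body[0] sub  r4, r0, #37 → r4=0x3f
body[1] sub  r4, r4, r0 → r4=0xdb
body[2] xor  r2, r3, r0 → r2=0xc0
body[3] sub  r2, r2, r3 → r2=0x1c
body[4] sub  r2, r1, r2 → r2=0x49
body[5] sub  r2, r2, #22 → r2=0x33
body[6] sub  r4, r0, r1 → r4=0xff
epilogue: pop r2=0x89, sp=0xf0
r2 is callee-saved → restored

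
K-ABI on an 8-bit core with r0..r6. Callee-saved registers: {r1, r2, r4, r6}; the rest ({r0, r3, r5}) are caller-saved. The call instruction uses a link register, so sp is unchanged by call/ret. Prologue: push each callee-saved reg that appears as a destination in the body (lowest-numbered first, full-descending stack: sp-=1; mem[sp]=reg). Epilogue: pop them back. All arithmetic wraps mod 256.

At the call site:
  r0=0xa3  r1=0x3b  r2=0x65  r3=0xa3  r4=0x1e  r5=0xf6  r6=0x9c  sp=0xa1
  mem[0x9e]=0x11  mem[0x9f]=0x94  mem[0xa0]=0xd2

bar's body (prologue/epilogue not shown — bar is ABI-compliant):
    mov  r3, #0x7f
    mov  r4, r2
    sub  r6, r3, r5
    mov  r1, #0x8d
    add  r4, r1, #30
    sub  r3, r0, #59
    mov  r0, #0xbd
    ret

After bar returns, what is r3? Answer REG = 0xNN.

REG = 0x68

prologue: push r1 -> mem[0xa0]=0x3b, sp=0xa0
prologue: push r4 -> mem[0x9f]=0x1e, sp=0x9f
prologue: push r6 -> mem[0x9e]=0x9c, sp=0x9e
body[0] mov  r3, #0x7f -> r3=0x7f
body[1] mov  r4, r2 -> r4=0x65
body[2] sub  r6, r3, r5 -> r6=0x89
body[3] mov  r1, #0x8d -> r1=0x8d
body[4] add  r4, r1, #30 -> r4=0xab
body[5] sub  r3, r0, #59 -> r3=0x68
body[6] mov  r0, #0xbd -> r0=0xbd
epilogue: pop r6=0x9c, sp=0x9f
epilogue: pop r4=0x1e, sp=0xa0
epilogue: pop r1=0x3b, sp=0xa1
r3 is caller-saved -> body value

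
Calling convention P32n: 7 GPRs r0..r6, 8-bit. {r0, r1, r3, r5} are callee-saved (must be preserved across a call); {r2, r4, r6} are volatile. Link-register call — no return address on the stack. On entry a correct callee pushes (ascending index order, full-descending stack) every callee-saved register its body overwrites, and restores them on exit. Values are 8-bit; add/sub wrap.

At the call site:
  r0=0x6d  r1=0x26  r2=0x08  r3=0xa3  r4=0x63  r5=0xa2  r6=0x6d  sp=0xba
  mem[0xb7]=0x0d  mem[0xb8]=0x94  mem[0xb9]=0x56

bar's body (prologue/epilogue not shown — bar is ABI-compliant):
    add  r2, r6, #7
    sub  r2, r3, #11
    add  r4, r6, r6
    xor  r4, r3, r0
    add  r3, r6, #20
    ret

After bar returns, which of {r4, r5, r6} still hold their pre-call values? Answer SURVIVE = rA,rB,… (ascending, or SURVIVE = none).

SURVIVE = r5,r6

prologue: push r3 → mem[0xb9]=0xa3, sp=0xb9
body[0] add  r2, r6, #7 → r2=0x74
body[1] sub  r2, r3, #11 → r2=0x98
body[2] add  r4, r6, r6 → r4=0xda
body[3] xor  r4, r3, r0 → r4=0xce
body[4] add  r3, r6, #20 → r3=0x81
epilogue: pop r3=0xa3, sp=0xba
r4: caller-saved, written=True
r5: callee-saved, written=False
r6: caller-saved, written=False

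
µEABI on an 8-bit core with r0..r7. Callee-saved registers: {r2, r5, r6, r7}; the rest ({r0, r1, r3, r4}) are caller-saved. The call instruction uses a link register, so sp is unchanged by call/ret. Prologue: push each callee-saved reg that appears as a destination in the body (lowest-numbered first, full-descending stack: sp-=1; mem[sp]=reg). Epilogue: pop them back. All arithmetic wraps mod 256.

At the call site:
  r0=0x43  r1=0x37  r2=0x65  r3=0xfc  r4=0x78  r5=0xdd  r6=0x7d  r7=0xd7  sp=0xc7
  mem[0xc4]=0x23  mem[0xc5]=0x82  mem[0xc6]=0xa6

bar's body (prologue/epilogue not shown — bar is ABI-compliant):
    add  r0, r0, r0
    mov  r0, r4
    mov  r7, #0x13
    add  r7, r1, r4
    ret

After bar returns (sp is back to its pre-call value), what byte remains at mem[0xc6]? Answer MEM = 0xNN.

MEM = 0xd7

prologue: push r7 → mem[0xc6]=0xd7, sp=0xc6
body[0] add  r0, r0, r0 → r0=0x86
body[1] mov  r0, r4 → r0=0x78
body[2] mov  r7, #0x13 → r7=0x13
body[3] add  r7, r1, r4 → r7=0xaf
epilogue: pop r7=0xd7, sp=0xc7
prologue pushed ['r7'] at ['0xc6']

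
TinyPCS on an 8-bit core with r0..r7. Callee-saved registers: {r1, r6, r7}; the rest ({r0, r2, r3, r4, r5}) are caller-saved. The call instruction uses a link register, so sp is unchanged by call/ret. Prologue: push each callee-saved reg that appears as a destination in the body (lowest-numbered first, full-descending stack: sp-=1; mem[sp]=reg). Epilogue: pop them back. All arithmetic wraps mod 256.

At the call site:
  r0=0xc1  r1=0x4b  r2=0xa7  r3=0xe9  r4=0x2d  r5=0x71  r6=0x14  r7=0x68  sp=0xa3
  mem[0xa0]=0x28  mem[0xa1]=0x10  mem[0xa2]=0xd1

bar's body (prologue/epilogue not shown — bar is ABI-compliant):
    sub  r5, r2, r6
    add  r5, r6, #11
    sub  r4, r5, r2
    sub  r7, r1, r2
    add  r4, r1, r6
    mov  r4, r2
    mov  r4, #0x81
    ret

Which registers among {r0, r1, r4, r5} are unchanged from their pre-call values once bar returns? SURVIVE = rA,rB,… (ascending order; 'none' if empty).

SURVIVE = r0,r1

prologue: push r7 -> mem[0xa2]=0x68, sp=0xa2
body[0] sub  r5, r2, r6 -> r5=0x93
body[1] add  r5, r6, #11 -> r5=0x1f
body[2] sub  r4, r5, r2 -> r4=0x78
body[3] sub  r7, r1, r2 -> r7=0xa4
body[4] add  r4, r1, r6 -> r4=0x5f
body[5] mov  r4, r2 -> r4=0xa7
body[6] mov  r4, #0x81 -> r4=0x81
epilogue: pop r7=0x68, sp=0xa3
r0: caller-saved, written=False
r1: callee-saved, written=False
r4: caller-saved, written=True
r5: caller-saved, written=True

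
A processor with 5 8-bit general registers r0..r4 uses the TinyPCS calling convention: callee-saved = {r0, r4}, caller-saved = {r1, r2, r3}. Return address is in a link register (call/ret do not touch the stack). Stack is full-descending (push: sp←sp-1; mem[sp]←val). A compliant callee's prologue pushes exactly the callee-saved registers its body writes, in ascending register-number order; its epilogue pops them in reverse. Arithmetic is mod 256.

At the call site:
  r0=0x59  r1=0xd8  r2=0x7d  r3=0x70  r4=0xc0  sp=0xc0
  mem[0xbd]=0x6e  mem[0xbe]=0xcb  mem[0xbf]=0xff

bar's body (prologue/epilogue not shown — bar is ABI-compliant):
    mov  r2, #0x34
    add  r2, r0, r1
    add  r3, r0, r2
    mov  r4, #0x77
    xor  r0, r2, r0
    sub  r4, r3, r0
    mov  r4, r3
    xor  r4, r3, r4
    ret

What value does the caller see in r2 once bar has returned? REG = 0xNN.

prologue: push r0 → mem[0xbf]=0x59, sp=0xbf
prologue: push r4 → mem[0xbe]=0xc0, sp=0xbe
body[0] mov  r2, #0x34 → r2=0x34
body[1] add  r2, r0, r1 → r2=0x31
body[2] add  r3, r0, r2 → r3=0x8a
body[3] mov  r4, #0x77 → r4=0x77
body[4] xor  r0, r2, r0 → r0=0x68
body[5] sub  r4, r3, r0 → r4=0x22
body[6] mov  r4, r3 → r4=0x8a
body[7] xor  r4, r3, r4 → r4=0x00
epilogue: pop r4=0xc0, sp=0xbf
epilogue: pop r0=0x59, sp=0xc0
r2 is caller-saved → body value

REG = 0x31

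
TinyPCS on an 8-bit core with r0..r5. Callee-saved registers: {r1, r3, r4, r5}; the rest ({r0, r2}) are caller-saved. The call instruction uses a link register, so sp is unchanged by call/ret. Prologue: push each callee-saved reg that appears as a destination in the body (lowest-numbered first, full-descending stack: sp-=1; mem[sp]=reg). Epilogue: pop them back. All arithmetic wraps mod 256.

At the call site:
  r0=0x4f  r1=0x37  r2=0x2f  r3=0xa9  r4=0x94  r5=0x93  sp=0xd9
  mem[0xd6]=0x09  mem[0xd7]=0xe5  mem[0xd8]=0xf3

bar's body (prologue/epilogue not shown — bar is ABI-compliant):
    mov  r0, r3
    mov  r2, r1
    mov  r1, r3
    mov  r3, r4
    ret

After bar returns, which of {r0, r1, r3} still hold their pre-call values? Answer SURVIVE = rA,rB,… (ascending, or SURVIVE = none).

SURVIVE = r1,r3

prologue: push r1 -> mem[0xd8]=0x37, sp=0xd8
prologue: push r3 -> mem[0xd7]=0xa9, sp=0xd7
body[0] mov  r0, r3 -> r0=0xa9
body[1] mov  r2, r1 -> r2=0x37
body[2] mov  r1, r3 -> r1=0xa9
body[3] mov  r3, r4 -> r3=0x94
epilogue: pop r3=0xa9, sp=0xd8
epilogue: pop r1=0x37, sp=0xd9
r0: caller-saved, written=True
r1: callee-saved, written=True
r3: callee-saved, written=True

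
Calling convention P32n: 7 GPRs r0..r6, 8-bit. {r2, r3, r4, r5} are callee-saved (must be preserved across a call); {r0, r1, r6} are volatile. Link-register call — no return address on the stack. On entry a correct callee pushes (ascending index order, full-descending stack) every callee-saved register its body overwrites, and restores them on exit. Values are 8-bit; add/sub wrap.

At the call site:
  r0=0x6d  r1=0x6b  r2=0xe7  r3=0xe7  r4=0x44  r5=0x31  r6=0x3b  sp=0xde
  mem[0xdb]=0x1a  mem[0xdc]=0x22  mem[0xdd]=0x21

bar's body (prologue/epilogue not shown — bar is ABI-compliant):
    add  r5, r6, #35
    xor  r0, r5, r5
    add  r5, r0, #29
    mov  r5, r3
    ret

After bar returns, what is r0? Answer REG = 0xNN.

REG = 0x00

prologue: push r5 → mem[0xdd]=0x31, sp=0xdd
body[0] add  r5, r6, #35 → r5=0x5e
body[1] xor  r0, r5, r5 → r0=0x00
body[2] add  r5, r0, #29 → r5=0x1d
body[3] mov  r5, r3 → r5=0xe7
epilogue: pop r5=0x31, sp=0xde
r0 is caller-saved → body value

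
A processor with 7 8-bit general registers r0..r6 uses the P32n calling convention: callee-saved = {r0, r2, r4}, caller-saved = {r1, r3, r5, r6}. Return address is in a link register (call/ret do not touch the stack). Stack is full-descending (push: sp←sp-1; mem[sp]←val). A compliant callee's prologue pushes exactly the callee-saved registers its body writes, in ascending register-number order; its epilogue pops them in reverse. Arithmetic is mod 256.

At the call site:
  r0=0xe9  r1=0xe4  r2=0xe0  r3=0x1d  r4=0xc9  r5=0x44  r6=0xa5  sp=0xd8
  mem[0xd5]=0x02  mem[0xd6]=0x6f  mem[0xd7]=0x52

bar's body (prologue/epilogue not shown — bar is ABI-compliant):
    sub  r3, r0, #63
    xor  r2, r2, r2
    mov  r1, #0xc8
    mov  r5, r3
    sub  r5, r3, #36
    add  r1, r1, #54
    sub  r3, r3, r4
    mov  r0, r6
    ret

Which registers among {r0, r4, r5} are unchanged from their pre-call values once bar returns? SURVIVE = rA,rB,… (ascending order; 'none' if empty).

prologue: push r0 → mem[0xd7]=0xe9, sp=0xd7
prologue: push r2 → mem[0xd6]=0xe0, sp=0xd6
body[0] sub  r3, r0, #63 → r3=0xaa
body[1] xor  r2, r2, r2 → r2=0x00
body[2] mov  r1, #0xc8 → r1=0xc8
body[3] mov  r5, r3 → r5=0xaa
body[4] sub  r5, r3, #36 → r5=0x86
body[5] add  r1, r1, #54 → r1=0xfe
body[6] sub  r3, r3, r4 → r3=0xe1
body[7] mov  r0, r6 → r0=0xa5
epilogue: pop r2=0xe0, sp=0xd7
epilogue: pop r0=0xe9, sp=0xd8
r0: callee-saved, written=True
r4: callee-saved, written=False
r5: caller-saved, written=True

SURVIVE = r0,r4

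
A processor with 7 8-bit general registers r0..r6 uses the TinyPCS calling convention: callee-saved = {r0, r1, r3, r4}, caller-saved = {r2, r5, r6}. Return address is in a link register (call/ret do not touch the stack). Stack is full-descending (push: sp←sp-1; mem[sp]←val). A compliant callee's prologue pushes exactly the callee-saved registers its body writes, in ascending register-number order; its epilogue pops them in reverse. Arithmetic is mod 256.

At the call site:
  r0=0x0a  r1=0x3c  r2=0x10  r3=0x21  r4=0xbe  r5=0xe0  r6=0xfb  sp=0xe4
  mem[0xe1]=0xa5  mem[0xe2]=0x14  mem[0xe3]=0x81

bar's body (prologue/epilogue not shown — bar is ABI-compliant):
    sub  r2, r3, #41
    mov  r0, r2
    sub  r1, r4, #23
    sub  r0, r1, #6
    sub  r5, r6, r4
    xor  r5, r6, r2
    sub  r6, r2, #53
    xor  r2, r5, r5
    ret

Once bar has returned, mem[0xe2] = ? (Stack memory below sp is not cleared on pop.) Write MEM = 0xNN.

MEM = 0x3c

prologue: push r0 -> mem[0xe3]=0x0a, sp=0xe3
prologue: push r1 -> mem[0xe2]=0x3c, sp=0xe2
body[0] sub  r2, r3, #41 -> r2=0xf8
body[1] mov  r0, r2 -> r0=0xf8
body[2] sub  r1, r4, #23 -> r1=0xa7
body[3] sub  r0, r1, #6 -> r0=0xa1
body[4] sub  r5, r6, r4 -> r5=0x3d
body[5] xor  r5, r6, r2 -> r5=0x03
body[6] sub  r6, r2, #53 -> r6=0xc3
body[7] xor  r2, r5, r5 -> r2=0x00
epilogue: pop r1=0x3c, sp=0xe3
epilogue: pop r0=0x0a, sp=0xe4
prologue pushed ['r0', 'r1'] at ['0xe3', '0xe2']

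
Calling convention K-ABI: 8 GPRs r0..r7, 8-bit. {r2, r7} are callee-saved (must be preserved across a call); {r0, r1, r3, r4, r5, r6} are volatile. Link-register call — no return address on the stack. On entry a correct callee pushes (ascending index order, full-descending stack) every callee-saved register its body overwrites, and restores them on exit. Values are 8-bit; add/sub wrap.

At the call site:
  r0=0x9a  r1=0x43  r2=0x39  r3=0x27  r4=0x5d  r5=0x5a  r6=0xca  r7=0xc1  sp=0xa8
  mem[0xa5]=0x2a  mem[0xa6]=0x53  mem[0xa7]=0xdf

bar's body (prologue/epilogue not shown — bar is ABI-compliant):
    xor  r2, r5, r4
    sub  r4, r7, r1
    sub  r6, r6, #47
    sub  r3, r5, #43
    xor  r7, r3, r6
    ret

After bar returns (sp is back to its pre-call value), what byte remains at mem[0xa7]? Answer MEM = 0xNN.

prologue: push r2 -> mem[0xa7]=0x39, sp=0xa7
prologue: push r7 -> mem[0xa6]=0xc1, sp=0xa6
body[0] xor  r2, r5, r4 -> r2=0x07
body[1] sub  r4, r7, r1 -> r4=0x7e
body[2] sub  r6, r6, #47 -> r6=0x9b
body[3] sub  r3, r5, #43 -> r3=0x2f
body[4] xor  r7, r3, r6 -> r7=0xb4
epilogue: pop r7=0xc1, sp=0xa7
epilogue: pop r2=0x39, sp=0xa8
prologue pushed ['r2', 'r7'] at ['0xa7', '0xa6']

MEM = 0x39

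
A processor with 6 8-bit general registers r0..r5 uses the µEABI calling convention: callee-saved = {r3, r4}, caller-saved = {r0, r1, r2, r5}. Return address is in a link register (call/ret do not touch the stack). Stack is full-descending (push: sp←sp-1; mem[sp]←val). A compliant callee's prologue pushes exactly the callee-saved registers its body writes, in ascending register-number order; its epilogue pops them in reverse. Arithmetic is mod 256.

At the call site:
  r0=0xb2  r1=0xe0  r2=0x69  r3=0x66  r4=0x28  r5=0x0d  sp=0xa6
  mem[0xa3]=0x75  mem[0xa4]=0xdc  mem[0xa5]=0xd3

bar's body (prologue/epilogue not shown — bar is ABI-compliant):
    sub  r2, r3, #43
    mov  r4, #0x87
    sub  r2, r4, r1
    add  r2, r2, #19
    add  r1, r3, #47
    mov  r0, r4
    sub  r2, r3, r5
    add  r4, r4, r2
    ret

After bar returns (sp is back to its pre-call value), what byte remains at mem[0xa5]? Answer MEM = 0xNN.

prologue: push r4 → mem[0xa5]=0x28, sp=0xa5
body[0] sub  r2, r3, #43 → r2=0x3b
body[1] mov  r4, #0x87 → r4=0x87
body[2] sub  r2, r4, r1 → r2=0xa7
body[3] add  r2, r2, #19 → r2=0xba
body[4] add  r1, r3, #47 → r1=0x95
body[5] mov  r0, r4 → r0=0x87
body[6] sub  r2, r3, r5 → r2=0x59
body[7] add  r4, r4, r2 → r4=0xe0
epilogue: pop r4=0x28, sp=0xa6
prologue pushed ['r4'] at ['0xa5']

MEM = 0x28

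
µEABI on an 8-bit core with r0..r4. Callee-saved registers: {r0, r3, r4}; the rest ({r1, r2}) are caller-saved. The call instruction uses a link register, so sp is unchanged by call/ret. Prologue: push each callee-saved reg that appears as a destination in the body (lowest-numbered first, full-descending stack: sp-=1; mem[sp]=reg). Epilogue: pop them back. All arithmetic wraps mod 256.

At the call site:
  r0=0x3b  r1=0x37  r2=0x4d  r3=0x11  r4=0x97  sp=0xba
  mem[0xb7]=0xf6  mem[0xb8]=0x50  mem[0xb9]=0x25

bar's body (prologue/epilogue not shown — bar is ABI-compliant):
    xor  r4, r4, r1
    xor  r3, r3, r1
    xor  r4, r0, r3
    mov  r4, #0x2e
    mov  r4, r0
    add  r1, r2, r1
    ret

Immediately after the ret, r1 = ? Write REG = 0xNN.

REG = 0x84

prologue: push r3 → mem[0xb9]=0x11, sp=0xb9
prologue: push r4 → mem[0xb8]=0x97, sp=0xb8
body[0] xor  r4, r4, r1 → r4=0xa0
body[1] xor  r3, r3, r1 → r3=0x26
body[2] xor  r4, r0, r3 → r4=0x1d
body[3] mov  r4, #0x2e → r4=0x2e
body[4] mov  r4, r0 → r4=0x3b
body[5] add  r1, r2, r1 → r1=0x84
epilogue: pop r4=0x97, sp=0xb9
epilogue: pop r3=0x11, sp=0xba
r1 is caller-saved → body value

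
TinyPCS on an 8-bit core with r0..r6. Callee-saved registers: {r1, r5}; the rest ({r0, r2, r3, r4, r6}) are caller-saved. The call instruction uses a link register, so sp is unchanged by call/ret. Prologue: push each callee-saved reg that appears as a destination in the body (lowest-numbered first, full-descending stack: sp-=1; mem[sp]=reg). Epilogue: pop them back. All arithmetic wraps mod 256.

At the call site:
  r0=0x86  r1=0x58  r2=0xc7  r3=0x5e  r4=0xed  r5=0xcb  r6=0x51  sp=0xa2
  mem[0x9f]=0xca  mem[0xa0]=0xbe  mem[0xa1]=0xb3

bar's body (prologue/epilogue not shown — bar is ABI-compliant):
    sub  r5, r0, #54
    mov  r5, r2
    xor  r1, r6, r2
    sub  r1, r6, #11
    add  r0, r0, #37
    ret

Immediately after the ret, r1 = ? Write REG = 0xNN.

prologue: push r1 → mem[0xa1]=0x58, sp=0xa1
prologue: push r5 → mem[0xa0]=0xcb, sp=0xa0
body[0] sub  r5, r0, #54 → r5=0x50
body[1] mov  r5, r2 → r5=0xc7
body[2] xor  r1, r6, r2 → r1=0x96
body[3] sub  r1, r6, #11 → r1=0x46
body[4] add  r0, r0, #37 → r0=0xab
epilogue: pop r5=0xcb, sp=0xa1
epilogue: pop r1=0x58, sp=0xa2
r1 is callee-saved → restored

REG = 0x58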